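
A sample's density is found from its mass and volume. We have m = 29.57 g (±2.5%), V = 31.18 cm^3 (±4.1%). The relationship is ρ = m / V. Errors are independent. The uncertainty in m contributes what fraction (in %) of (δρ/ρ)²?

(δρ/ρ)² = (1·δm/m)² + (-1·δV/V)²
  m term: (1×0.0250)² = 0.000625
  V term: (-1×0.0410)² = 0.00168
Total = 0.00231. Share from m = 0.000625/0.00231 = 0.271.

27.1%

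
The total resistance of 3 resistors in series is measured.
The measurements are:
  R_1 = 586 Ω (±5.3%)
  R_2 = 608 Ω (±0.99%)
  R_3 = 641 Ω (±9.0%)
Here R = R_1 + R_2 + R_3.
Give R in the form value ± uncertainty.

1840 ± 65.8 Ω

For a sum/difference, combine absolute errors in quadrature:
  (δR_1)² = 965;  (δR_2)² = 36.2;  (δR_3)² = 3330
δR = √(4330) = 65.8 Ω
R = 1840 Ω.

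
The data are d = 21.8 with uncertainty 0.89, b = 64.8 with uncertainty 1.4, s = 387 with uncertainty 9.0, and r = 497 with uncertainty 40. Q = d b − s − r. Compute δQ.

Let p = d·b = 1410. δp/p = √((1·δd/d)² + (1·δb/b)²) = √(0.00167 + 0.000467) = 0.0462, so δp = 65.2.
Q = p − s − r: δQ = √(δp² + δs² + δr²) = √(4260 + 81.0 + 1600) = 77.1

77.1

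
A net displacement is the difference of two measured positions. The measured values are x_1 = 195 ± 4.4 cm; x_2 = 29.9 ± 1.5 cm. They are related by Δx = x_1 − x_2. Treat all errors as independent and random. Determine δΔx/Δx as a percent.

Sums and differences: (δΔx)² = Σ (cᵢ δxᵢ)².
  (δx_1)² = 19.4;  (δx_2)² = 2.25
δΔx = √(21.6) = 4.65 cm
Δx = 165 cm, so δΔx/Δx = 4.65/165 = 0.0282.

2.82%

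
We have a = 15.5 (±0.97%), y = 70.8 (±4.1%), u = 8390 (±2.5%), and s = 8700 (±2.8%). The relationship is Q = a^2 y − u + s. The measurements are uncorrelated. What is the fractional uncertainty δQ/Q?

0.0483

Let p = a^2·y = 17000. δp/p = √((2·δa/a)² + (1·δy/y)²) = √(0.000376 + 0.00168) = 0.0454, so δp = 772.
Q = p − u + s: δQ = √(δp² + δu² + δs²) = √(5.95e+05 + 44000 + 59300) = 836
Q = 17300, so δQ/Q = 836/17300 = 0.0483.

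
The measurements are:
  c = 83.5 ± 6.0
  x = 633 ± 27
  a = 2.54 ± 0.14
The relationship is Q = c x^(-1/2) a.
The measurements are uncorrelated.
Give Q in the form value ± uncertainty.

8.43 ± 0.784

Each factor contributes (exponent × relative error)² to (δQ/Q)²:
  (1·δc/c)² = (1×0.0719)² = 0.00516;  (−½·δx/x)² = (-0.5×0.0427)² = 0.000455;  (1·δa/a)² = (1×0.0551)² = 0.00304
δQ/Q = √(0.00866) = 0.0930
Q = 8.43, so δQ = 0.0930 × 8.43 = 0.784.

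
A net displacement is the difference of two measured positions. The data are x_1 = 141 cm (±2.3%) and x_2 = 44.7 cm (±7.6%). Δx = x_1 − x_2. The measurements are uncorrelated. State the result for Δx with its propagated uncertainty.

96.3 ± 4.70 cm

Sums and differences: (δΔx)² = Σ (cᵢ δxᵢ)².
  (δx_1)² = 10.5;  (δx_2)² = 11.5
δΔx = √(22.1) = 4.70 cm
Δx = 96.3 cm.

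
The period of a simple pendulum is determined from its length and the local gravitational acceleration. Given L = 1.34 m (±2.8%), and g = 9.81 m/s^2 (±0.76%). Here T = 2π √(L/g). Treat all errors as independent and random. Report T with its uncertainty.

Products/powers → add relative errors in quadrature, weighted by exponent:
  (½·δL/L)² = (0.5×0.0280)² = 0.000196;  (−½·δg/g)² = (-0.5×0.00760)² = 1.44e-05
δT/T = √(0.000210) = 0.0145
T = 2.32 s, so δT = 0.0145 × 2.32 = 0.0337 s.

2.32 ± 0.0337 s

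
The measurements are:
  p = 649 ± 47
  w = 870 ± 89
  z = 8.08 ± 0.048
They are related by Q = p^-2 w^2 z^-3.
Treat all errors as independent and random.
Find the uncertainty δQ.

Since Q is a product/quotient, work with relative uncertainties:
  (-2·δp/p)² = (-2×0.0724)² = 0.0210;  (2·δw/w)² = (2×0.102)² = 0.0419;  (-3·δz/z)² = (-3×0.00594)² = 0.000318
δQ/Q = √(0.0632) = 0.251
Q = 0.00341, so δQ = 0.251 × 0.00341 = 0.000856.

0.000856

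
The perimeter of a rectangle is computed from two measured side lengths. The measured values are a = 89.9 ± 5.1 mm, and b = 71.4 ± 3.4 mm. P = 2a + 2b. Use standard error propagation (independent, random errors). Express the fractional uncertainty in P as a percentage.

3.80%

Sums and differences: (δP)² = Σ (cᵢ δxᵢ)².
  (2·δa)² = 104;  (2·δb)² = 46.2
δP = √(150) = 12.3 mm
P = 323 mm, so δP/P = 12.3/323 = 0.0380.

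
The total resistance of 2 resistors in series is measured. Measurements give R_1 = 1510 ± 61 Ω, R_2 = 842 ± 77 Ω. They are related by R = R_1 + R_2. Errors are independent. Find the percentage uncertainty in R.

Absolute uncertainties add in quadrature for a linear combination:
  (δR_1)² = 3720;  (δR_2)² = 5930
δR = √(9650) = 98.2 Ω
R = 2350 Ω, so δR/R = 98.2/2350 = 0.0418.

4.18%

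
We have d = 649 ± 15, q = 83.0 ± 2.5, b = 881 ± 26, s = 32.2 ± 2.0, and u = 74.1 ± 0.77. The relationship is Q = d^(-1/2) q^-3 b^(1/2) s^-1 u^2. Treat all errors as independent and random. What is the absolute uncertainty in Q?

Each factor contributes (exponent × relative error)² to (δQ/Q)²:
  (−½·δd/d)² = (-0.5×0.0231)² = 0.000134;  (-3·δq/q)² = (-3×0.0301)² = 0.00817;  (½·δb/b)² = (0.5×0.0295)² = 0.000218;  (-1·δs/s)² = (-1×0.0621)² = 0.00386;  (2·δu/u)² = (2×0.0104)² = 0.000432
δQ/Q = √(0.0128) = 0.113
Q = 0.000347, so δQ = 0.113 × 0.000347 = 3.93e-05.

3.93e-05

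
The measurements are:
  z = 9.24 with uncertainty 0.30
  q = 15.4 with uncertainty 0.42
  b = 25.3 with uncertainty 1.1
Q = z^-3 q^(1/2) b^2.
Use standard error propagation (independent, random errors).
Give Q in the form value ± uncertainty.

3.18 ± 0.418

Q is a product of powers, so relative uncertainties combine in quadrature:
  (-3·δz/z)² = (-3×0.0325)² = 0.00949;  (½·δq/q)² = (0.5×0.0273)² = 0.000186;  (2·δb/b)² = (2×0.0435)² = 0.00756
δQ/Q = √(0.0172) = 0.131
Q = 3.18, so δQ = 0.131 × 3.18 = 0.418.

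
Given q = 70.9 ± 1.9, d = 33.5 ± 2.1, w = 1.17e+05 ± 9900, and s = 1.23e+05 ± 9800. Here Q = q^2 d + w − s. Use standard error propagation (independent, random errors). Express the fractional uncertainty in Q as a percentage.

12.1%

Let p = q^2·d = 1.68e+05. δp/p = √((2·δq/q)² + (1·δd/d)²) = √(0.00287 + 0.00393) = 0.0825, so δp = 13900.
Q = p + w − s: δQ = √(δp² + δw² + δs²) = √(1.93e+08 + 9.8e+07 + 9.6e+07) = 19700
Q = 1.62e+05, so δQ/Q = 19700/1.62e+05 = 0.121.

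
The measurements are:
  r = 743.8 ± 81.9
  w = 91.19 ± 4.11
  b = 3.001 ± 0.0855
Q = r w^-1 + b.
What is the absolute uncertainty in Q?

Let p = r·w^-1 = 8.157. δp/p = √((1·δr/r)² + (-1·δw/w)²) = √(0.0121 + 0.00203) = 0.119, so δp = 0.970.
Q = p + b: δQ = √(δp² + δb²) = √(0.942 + 0.00731) = 0.974

0.974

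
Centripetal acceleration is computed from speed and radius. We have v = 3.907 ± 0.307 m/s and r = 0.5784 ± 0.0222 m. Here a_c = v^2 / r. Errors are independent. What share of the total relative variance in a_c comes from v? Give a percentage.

94.4%

(δa_c/a_c)² = (2·δv/v)² + (-1·δr/r)²
  v term: (2×0.0786)² = 0.0247
  r term: (-1×0.0384)² = 0.00147
Total = 0.0262. Share from v = 0.0247/0.0262 = 0.944.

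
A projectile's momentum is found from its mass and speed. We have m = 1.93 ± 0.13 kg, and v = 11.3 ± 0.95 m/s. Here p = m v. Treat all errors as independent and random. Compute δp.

2.35 kg·m/s

For a monomial p ∝ m, v, fractional errors add in quadrature:
  (1·δm/m)² = (1×0.0674)² = 0.00454;  (1·δv/v)² = (1×0.0841)² = 0.00707
δp/p = √(0.0116) = 0.108
p = 21.8 kg·m/s, so δp = 0.108 × 21.8 = 2.35 kg·m/s.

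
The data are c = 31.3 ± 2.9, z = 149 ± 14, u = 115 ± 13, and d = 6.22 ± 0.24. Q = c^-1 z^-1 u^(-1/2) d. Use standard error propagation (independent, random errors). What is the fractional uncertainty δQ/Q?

Relative error in a monomial: (δQ/Q)² = Σ (nᵢ · δxᵢ/xᵢ)².
  (-1·δc/c)² = (-1×0.0927)² = 0.00858;  (-1·δz/z)² = (-1×0.0940)² = 0.00883;  (−½·δu/u)² = (-0.5×0.113)² = 0.00319;  (1·δd/d)² = (1×0.0386)² = 0.00149
δQ/Q = √(0.0221) = 0.149

0.149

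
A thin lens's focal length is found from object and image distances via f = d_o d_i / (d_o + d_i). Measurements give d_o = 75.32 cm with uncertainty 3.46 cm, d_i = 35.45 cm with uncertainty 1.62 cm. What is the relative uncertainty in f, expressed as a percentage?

∂f/∂d_o = (d_i/(d_o+d_i))² = 0.102;  ∂f/∂d_i = (d_o/(d_o+d_i))² = 0.462
δf = √((∂f/∂d_o · δd_o)² + (∂f/∂d_i · δd_i)²) = √(0.126 + 0.561) = 0.829 cm
f = 24.10 cm, so δf/f = 0.829/24.10 = 0.0344.

3.44%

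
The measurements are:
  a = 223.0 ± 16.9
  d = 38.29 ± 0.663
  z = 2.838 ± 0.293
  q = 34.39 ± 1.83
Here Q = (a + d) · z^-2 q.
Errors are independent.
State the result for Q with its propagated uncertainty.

Let u = a + d = 261.3. δu = √(δa² + δd²) = √(286 + 0.440) = 16.9, so δu/u = 0.0647.
Q is then a monomial in u, z, q:
δQ/Q = √((δu/u)² + (-2·δz/z)² + (1·δq/q)²) = √(0.00419 + 0.0426 + 0.00283) = 0.223
Q = 1116, so δQ = 0.223 × 1116 = 249.

1116 ± 249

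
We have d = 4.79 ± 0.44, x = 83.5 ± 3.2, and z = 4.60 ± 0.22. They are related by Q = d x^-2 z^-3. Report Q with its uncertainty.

Each factor contributes (exponent × relative error)² to (δQ/Q)²:
  (1·δd/d)² = (1×0.0919)² = 0.00844;  (-2·δx/x)² = (-2×0.0383)² = 0.00587;  (-3·δz/z)² = (-3×0.0478)² = 0.0206
δQ/Q = √(0.0349) = 0.187
Q = 7.06e-06, so δQ = 0.187 × 7.06e-06 = 1.32e-06.

(7.06 ± 1.32) × 10^-6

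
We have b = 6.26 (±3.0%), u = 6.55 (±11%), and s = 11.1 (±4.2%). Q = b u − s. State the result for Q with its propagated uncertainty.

Let p = b·u = 41.0. δp/p = √((1·δb/b)² + (1·δu/u)²) = √(0.000900 + 0.0121) = 0.114, so δp = 4.68.
Q = p − s: δQ = √(δp² + δs²) = √(21.9 + 0.217) = 4.70
Q = 29.9.

29.9 ± 4.70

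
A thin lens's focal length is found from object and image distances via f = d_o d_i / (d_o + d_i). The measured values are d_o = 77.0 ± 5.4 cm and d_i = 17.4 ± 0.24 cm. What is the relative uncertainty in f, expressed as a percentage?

1.71%

∂f/∂d_o = (d_i/(d_o+d_i))² = 0.0340;  ∂f/∂d_i = (d_o/(d_o+d_i))² = 0.665
δf = √((∂f/∂d_o · δd_o)² + (∂f/∂d_i · δd_i)²) = √(0.0337 + 0.0255) = 0.243 cm
f = 14.2 cm, so δf/f = 0.243/14.2 = 0.0171.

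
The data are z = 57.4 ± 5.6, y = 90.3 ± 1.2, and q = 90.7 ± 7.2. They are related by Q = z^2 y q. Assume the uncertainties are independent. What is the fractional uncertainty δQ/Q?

Products/powers → add relative errors in quadrature, weighted by exponent:
  (2·δz/z)² = (2×0.0976)² = 0.0381;  (1·δy/y)² = (1×0.0133)² = 0.000177;  (1·δq/q)² = (1×0.0794)² = 0.00630
δQ/Q = √(0.0446) = 0.211

0.211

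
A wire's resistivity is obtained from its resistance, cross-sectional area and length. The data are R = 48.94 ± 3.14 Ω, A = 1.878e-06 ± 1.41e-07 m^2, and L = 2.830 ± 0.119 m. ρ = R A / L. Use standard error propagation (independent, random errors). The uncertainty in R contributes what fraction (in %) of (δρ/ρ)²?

35.7%

(δρ/ρ)² = (1·δR/R)² + (1·δA/A)² + (-1·δL/L)²
  R term: (1×0.0642)² = 0.00412
  A term: (1×0.0751)² = 0.00564
  L term: (-1×0.0420)² = 0.00177
Total = 0.0115. Share from R = 0.00412/0.0115 = 0.357.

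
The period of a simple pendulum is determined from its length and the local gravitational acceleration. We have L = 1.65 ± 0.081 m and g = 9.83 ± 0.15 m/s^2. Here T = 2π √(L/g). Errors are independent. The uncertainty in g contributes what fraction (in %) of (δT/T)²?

(δT/T)² = (½·δL/L)² + (−½·δg/g)²
  L term: (0.5×0.0491)² = 0.000602
  g term: (-0.5×0.0153)² = 5.82e-05
Total = 0.000661. Share from g = 5.82e-05/0.000661 = 0.0881.

8.81%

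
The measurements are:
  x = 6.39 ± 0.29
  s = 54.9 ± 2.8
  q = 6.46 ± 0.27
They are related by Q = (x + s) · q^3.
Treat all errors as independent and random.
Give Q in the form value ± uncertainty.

Let u = x + s = 61.3. δu = √(δx² + δs²) = √(0.0841 + 7.84) = 2.81, so δu/u = 0.0459.
Q is then a monomial in u, q:
δQ/Q = √((δu/u)² + (3·δq/q)²) = √(0.00211 + 0.0157) = 0.134
Q = 16500, so δQ = 0.134 × 16500 = 2210.

16500 ± 2210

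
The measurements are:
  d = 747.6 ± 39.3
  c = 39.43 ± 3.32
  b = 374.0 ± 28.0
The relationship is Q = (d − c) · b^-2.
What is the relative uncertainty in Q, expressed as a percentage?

Let u = d − c = 708.2. δu = √(δd² + δc²) = √(1540 + 11.0) = 39.4, so δu/u = 0.0557.
Q is then a monomial in u, b:
δQ/Q = √((δu/u)² + (-2·δb/b)²) = √(0.00310 + 0.0224) = 0.160

16.0%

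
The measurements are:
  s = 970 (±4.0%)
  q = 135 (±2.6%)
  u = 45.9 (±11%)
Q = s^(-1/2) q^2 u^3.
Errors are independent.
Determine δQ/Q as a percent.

Q is a product of powers, so relative uncertainties combine in quadrature:
  (−½·δs/s)² = (-0.5×0.0400)² = 0.000400;  (2·δq/q)² = (2×0.0260)² = 0.00270;  (3·δu/u)² = (3×0.110)² = 0.109
δQ/Q = √(0.112) = 0.335

33.5%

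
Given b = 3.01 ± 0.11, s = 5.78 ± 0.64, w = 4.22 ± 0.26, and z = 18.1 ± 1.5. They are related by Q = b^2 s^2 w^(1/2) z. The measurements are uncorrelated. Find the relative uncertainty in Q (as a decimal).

0.249

Q is a product of powers, so relative uncertainties combine in quadrature:
  (2·δb/b)² = (2×0.0365)² = 0.00534;  (2·δs/s)² = (2×0.111)² = 0.0490;  (½·δw/w)² = (0.5×0.0616)² = 0.000949;  (1·δz/z)² = (1×0.0829)² = 0.00687
δQ/Q = √(0.0622) = 0.249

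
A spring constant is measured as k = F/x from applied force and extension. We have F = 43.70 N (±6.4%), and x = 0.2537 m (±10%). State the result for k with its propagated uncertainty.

k is a product of powers, so relative uncertainties combine in quadrature:
  (1·δF/F)² = (1×0.0640)² = 0.00410;  (-1·δx/x)² = (-1×0.100)² = 0.0100
δk/k = √(0.0141) = 0.119
k = 172.3 N/m, so δk = 0.119 × 172.3 = 20.5 N/m.

172.3 ± 20.5 N/m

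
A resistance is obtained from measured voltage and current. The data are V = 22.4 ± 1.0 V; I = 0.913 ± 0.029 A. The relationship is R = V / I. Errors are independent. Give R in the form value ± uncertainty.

24.5 ± 1.34 Ω

Products/powers → add relative errors in quadrature, weighted by exponent:
  (1·δV/V)² = (1×0.0446)² = 0.00199;  (-1·δI/I)² = (-1×0.0318)² = 0.00101
δR/R = √(0.00300) = 0.0548
R = 24.5 Ω, so δR = 0.0548 × 24.5 = 1.34 Ω.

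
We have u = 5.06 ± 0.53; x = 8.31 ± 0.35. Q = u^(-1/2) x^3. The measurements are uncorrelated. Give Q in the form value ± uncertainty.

255 ± 34.9

Each factor contributes (exponent × relative error)² to (δQ/Q)²:
  (−½·δu/u)² = (-0.5×0.105)² = 0.00274;  (3·δx/x)² = (3×0.0421)² = 0.0160
δQ/Q = √(0.0187) = 0.137
Q = 255, so δQ = 0.137 × 255 = 34.9.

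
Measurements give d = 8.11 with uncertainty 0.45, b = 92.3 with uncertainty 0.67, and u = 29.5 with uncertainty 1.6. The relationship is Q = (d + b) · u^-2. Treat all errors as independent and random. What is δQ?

Let w = d + b = 100. δw = √(δd² + δb²) = √(0.203 + 0.449) = 0.807, so δw/w = 0.00804.
Q is then a monomial in w, u:
δQ/Q = √((δw/w)² + (-2·δu/u)²) = √(6.46e-05 + 0.0118) = 0.109
Q = 0.115, so δQ = 0.109 × 0.115 = 0.0126.

0.0126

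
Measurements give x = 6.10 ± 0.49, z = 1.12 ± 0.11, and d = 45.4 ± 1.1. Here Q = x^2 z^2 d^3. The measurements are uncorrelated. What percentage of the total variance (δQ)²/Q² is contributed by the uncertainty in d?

7.58%

(δQ/Q)² = (2·δx/x)² + (2·δz/z)² + (3·δd/d)²
  x term: (2×0.0803)² = 0.0258
  z term: (2×0.0982)² = 0.0386
  d term: (3×0.0242)² = 0.00528
Total = 0.0697. Share from d = 0.00528/0.0697 = 0.0758.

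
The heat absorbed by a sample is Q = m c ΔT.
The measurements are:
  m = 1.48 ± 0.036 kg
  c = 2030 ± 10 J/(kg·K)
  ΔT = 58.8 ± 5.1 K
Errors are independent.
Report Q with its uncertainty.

(1.77 ± 0.159) × 10^5 J

Each factor contributes (exponent × relative error)² to (δQ/Q)²:
  (1·δm/m)² = (1×0.0243)² = 0.000592;  (1·δc/c)² = (1×0.00493)² = 2.43e-05;  (1·δΔT/ΔT)² = (1×0.0867)² = 0.00752
δQ/Q = √(0.00814) = 0.0902
Q = 1.77e+05 J, so δQ = 0.0902 × 1.77e+05 = 15900 J.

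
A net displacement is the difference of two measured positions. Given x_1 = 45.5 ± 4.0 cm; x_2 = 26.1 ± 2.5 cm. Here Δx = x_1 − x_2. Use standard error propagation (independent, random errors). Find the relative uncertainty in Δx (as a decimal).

0.243

Absolute uncertainties add in quadrature for a linear combination:
  (δx_1)² = 16.0;  (δx_2)² = 6.25
δΔx = √(22.2) = 4.72 cm
Δx = 19.4 cm, so δΔx/Δx = 4.72/19.4 = 0.243.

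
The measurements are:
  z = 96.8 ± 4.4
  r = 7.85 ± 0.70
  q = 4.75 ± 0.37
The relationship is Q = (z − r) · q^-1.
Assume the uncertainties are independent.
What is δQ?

1.73

Let u = z − r = 89.0. δu = √(δz² + δr²) = √(19.4 + 0.490) = 4.46, so δu/u = 0.0501.
Q is then a monomial in u, q:
δQ/Q = √((δu/u)² + (-1·δq/q)²) = √(0.00251 + 0.00607) = 0.0926
Q = 18.7, so δQ = 0.0926 × 18.7 = 1.73.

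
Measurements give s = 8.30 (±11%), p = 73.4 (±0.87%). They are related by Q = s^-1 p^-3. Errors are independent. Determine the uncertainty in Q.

For a monomial Q ∝ s^-1, p^-3, fractional errors add in quadrature:
  (-1·δs/s)² = (-1×0.110)² = 0.0121;  (-3·δp/p)² = (-3×0.00870)² = 0.000681
δQ/Q = √(0.0128) = 0.113
Q = 3.05e-07, so δQ = 0.113 × 3.05e-07 = 3.44e-08.

3.44e-08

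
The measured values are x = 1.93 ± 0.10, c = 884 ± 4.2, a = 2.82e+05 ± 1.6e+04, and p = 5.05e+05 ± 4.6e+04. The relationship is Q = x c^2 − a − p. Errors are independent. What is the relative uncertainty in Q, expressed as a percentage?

12.9%

Let w = x·c^2 = 1.51e+06. δw/w = √((1·δx/x)² + (2·δc/c)²) = √(0.00268 + 9.03e-05) = 0.0527, so δw = 79400.
Q = w − a − p: δQ = √(δw² + δa² + δp²) = √(6.31e+09 + 2.56e+08 + 2.12e+09) = 93200
Q = 7.21e+05, so δQ/Q = 93200/7.21e+05 = 0.129.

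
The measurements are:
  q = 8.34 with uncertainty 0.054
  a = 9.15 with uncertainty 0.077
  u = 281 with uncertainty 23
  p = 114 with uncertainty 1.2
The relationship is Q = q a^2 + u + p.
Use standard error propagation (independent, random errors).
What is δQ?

26.2

Let w = q·a^2 = 698. δw/w = √((1·δq/q)² + (2·δa/a)²) = √(4.19e-05 + 0.000283) = 0.0180, so δw = 12.6.
Q = w + u + p: δQ = √(δw² + δu² + δp²) = √(159 + 529 + 1.44) = 26.2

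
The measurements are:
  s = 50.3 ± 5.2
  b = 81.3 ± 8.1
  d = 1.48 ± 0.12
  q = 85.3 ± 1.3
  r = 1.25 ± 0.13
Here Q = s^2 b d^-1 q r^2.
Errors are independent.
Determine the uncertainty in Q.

5.94e+06

Products/powers → add relative errors in quadrature, weighted by exponent:
  (2·δs/s)² = (2×0.103)² = 0.0427;  (1·δb/b)² = (1×0.0996)² = 0.00993;  (-1·δd/d)² = (-1×0.0811)² = 0.00657;  (1·δq/q)² = (1×0.0152)² = 0.000232;  (2·δr/r)² = (2×0.104)² = 0.0433
δQ/Q = √(0.103) = 0.321
Q = 1.85e+07, so δQ = 0.321 × 1.85e+07 = 5.94e+06.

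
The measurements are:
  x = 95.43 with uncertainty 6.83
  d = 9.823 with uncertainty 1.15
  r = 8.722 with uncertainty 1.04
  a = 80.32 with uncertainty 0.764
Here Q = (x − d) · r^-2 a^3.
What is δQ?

1.48e+05

Let u = x − d = 85.61. δu = √(δx² + δd²) = √(46.6 + 1.32) = 6.93, so δu/u = 0.0809.
Q is then a monomial in u, r, a:
δQ/Q = √((δu/u)² + (-2·δr/r)² + (3·δa/a)²) = √(0.00655 + 0.0569 + 0.000814) = 0.253
Q = 583100, so δQ = 0.253 × 583100 = 1.48e+05.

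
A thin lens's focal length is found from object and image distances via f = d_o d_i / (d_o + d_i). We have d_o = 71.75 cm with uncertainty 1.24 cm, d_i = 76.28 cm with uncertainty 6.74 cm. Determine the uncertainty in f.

1.62 cm

∂f/∂d_o = (d_i/(d_o+d_i))² = 0.266;  ∂f/∂d_i = (d_o/(d_o+d_i))² = 0.235
δf = √((∂f/∂d_o · δd_o)² + (∂f/∂d_i · δd_i)²) = √(0.108 + 2.51) = 1.62 cm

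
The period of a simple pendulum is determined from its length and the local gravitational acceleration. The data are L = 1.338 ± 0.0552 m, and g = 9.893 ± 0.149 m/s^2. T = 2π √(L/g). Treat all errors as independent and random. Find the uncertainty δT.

Relative error in a monomial: (δT/T)² = Σ (nᵢ · δxᵢ/xᵢ)².
  (½·δL/L)² = (0.5×0.0413)² = 0.000426;  (−½·δg/g)² = (-0.5×0.0151)² = 5.67e-05
δT/T = √(0.000482) = 0.0220
T = 2.311 s, so δT = 0.0220 × 2.311 = 0.0507 s.

0.0507 s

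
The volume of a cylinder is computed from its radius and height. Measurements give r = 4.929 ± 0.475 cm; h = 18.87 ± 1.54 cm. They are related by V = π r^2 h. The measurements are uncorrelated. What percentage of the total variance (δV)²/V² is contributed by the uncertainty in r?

84.8%

(δV/V)² = (2·δr/r)² + (1·δh/h)²
  r term: (2×0.0964)² = 0.0371
  h term: (1×0.0816)² = 0.00666
Total = 0.0438. Share from r = 0.0371/0.0438 = 0.848.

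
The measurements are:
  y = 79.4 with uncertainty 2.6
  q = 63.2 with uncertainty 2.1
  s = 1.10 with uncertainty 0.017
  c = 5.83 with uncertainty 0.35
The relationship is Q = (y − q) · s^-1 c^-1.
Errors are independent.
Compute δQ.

Let u = y − q = 16.2. δu = √(δy² + δq²) = √(6.76 + 4.41) = 3.34, so δu/u = 0.206.
Q is then a monomial in u, s, c:
δQ/Q = √((δu/u)² + (-1·δs/s)² + (-1·δc/c)²) = √(0.0426 + 0.000239 + 0.00360) = 0.215
Q = 2.53, so δQ = 0.215 × 2.53 = 0.544.

0.544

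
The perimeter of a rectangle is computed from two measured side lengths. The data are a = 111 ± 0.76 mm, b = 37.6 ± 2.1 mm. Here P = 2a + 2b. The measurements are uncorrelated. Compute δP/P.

0.0150

Absolute uncertainties add in quadrature for a linear combination:
  (2·δa)² = 2.31;  (2·δb)² = 17.6
δP = √(20.0) = 4.47 mm
P = 297 mm, so δP/P = 4.47/297 = 0.0150.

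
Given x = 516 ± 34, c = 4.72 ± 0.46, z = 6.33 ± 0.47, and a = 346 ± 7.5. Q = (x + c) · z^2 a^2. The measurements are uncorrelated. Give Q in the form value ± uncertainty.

(2.50 ± 0.419) × 10^9

Let u = x + c = 521. δu = √(δx² + δc²) = √(1160 + 0.212) = 34.0, so δu/u = 0.0653.
Q is then a monomial in u, z, a:
δQ/Q = √((δu/u)² + (2·δz/z)² + (2·δa/a)²) = √(0.00426 + 0.0221 + 0.00188) = 0.168
Q = 2.5e+09, so δQ = 0.168 × 2.5e+09 = 4.19e+08.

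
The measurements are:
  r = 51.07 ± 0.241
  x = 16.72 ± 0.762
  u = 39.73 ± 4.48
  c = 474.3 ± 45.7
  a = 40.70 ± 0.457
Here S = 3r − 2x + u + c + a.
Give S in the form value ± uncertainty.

S is a linear combination, so absolute uncertainties add in quadrature:
  (3·δr)² = 0.523;  (2·δx)² = 2.32;  (δu)² = 20.1;  (δc)² = 2090;  (δa)² = 0.209
δS = √(2110) = 46.0
S = 674.5.

674.5 ± 46.0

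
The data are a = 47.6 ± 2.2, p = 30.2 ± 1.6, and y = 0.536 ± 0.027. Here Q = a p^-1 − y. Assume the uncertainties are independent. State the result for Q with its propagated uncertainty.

Let w = a·p^-1 = 1.58. δw/w = √((1·δa/a)² + (-1·δp/p)²) = √(0.00214 + 0.00281) = 0.0703, so δw = 0.111.
Q = w − y: δQ = √(δw² + δy²) = √(0.0123 + 0.000729) = 0.114
Q = 1.04.

1.04 ± 0.114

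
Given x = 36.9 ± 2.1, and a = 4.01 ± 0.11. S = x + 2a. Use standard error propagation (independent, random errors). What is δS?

Each term contributes (cᵢ δxᵢ)² to (δS)²:
  (δx)² = 4.41;  (2·δa)² = 0.0484
δS = √(4.46) = 2.11

2.11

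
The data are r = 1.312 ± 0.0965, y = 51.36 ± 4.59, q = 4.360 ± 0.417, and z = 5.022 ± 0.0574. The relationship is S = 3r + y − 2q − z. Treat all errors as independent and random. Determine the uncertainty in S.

For a sum/difference, combine absolute errors in quadrature:
  (3·δr)² = 0.0838;  (δy)² = 21.1;  (2·δq)² = 0.696;  (δz)² = 0.00329
δS = √(21.9) = 4.67

4.67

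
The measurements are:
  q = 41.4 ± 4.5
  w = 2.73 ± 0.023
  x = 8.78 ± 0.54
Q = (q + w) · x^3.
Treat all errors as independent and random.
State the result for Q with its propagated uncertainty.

29900 ± 6300

Let u = q + w = 44.1. δu = √(δq² + δw²) = √(20.2 + 0.000529) = 4.50, so δu/u = 0.102.
Q is then a monomial in u, x:
δQ/Q = √((δu/u)² + (3·δx/x)²) = √(0.0104 + 0.0340) = 0.211
Q = 29900, so δQ = 0.211 × 29900 = 6300.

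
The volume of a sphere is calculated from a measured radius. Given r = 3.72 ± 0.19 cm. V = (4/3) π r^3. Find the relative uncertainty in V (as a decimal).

V ∝ r^3, so δV/V = |3| · δr/r = 3 × 0.0511 = 0.153.

0.153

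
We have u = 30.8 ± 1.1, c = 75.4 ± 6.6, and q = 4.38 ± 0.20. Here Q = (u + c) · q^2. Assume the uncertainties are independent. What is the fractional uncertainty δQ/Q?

0.111

Let w = u + c = 106. δw = √(δu² + δc²) = √(1.21 + 43.6) = 6.69, so δw/w = 0.0630.
Q is then a monomial in w, q:
δQ/Q = √((δw/w)² + (2·δq/q)²) = √(0.00397 + 0.00834) = 0.111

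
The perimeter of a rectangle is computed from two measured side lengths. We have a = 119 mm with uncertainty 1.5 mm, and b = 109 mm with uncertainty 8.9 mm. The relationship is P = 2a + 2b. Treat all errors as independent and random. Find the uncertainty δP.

Sums and differences: (δP)² = Σ (cᵢ δxᵢ)².
  (2·δa)² = 9.00;  (2·δb)² = 317
δP = √(326) = 18.1 mm

18.1 mm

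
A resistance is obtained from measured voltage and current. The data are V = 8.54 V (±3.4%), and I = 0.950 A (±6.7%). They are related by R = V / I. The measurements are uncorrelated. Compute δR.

Relative error in a monomial: (δR/R)² = Σ (nᵢ · δxᵢ/xᵢ)².
  (1·δV/V)² = (1×0.0340)² = 0.00116;  (-1·δI/I)² = (-1×0.0670)² = 0.00449
δR/R = √(0.00565) = 0.0751
R = 8.99 Ω, so δR = 0.0751 × 8.99 = 0.675 Ω.

0.675 Ω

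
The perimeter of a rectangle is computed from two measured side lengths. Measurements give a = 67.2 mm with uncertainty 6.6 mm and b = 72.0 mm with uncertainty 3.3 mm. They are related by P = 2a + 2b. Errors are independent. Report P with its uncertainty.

278 ± 14.8 mm

Each term contributes (cᵢ δxᵢ)² to (δP)²:
  (2·δa)² = 174;  (2·δb)² = 43.6
δP = √(218) = 14.8 mm
P = 278 mm.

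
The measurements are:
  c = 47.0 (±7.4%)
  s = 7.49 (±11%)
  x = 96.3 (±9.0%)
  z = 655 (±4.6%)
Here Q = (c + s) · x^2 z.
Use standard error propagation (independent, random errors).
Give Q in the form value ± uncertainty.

(3.31 ± 0.652) × 10^8

Let u = c + s = 54.5. δu = √(δc² + δs²) = √(12.1 + 0.679) = 3.57, so δu/u = 0.0656.
Q is then a monomial in u, x, z:
δQ/Q = √((δu/u)² + (2·δx/x)² + (1·δz/z)²) = √(0.00430 + 0.0324 + 0.00212) = 0.197
Q = 3.31e+08, so δQ = 0.197 × 3.31e+08 = 6.52e+07.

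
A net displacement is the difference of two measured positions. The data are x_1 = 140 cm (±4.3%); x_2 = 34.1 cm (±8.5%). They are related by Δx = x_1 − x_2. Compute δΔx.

Sums and differences: (δΔx)² = Σ (cᵢ δxᵢ)².
  (δx_1)² = 36.2;  (δx_2)² = 8.40
δΔx = √(44.6) = 6.68 cm

6.68 cm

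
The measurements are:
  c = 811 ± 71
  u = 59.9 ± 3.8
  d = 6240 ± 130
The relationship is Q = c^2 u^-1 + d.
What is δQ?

2050

Let p = c^2·u^-1 = 11000. δp/p = √((2·δc/c)² + (-1·δu/u)²) = √(0.0307 + 0.00402) = 0.186, so δp = 2040.
Q = p + d: δQ = √(δp² + δd²) = √(4.18e+06 + 16900) = 2050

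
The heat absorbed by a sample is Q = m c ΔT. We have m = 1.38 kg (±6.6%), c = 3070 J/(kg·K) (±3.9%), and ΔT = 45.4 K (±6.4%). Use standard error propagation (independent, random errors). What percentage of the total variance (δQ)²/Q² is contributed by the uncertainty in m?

43.7%

(δQ/Q)² = (1·δm/m)² + (1·δc/c)² + (1·δΔT/ΔT)²
  m term: (1×0.0660)² = 0.00436
  c term: (1×0.0390)² = 0.00152
  ΔT term: (1×0.0640)² = 0.00410
Total = 0.00997. Share from m = 0.00436/0.00997 = 0.437.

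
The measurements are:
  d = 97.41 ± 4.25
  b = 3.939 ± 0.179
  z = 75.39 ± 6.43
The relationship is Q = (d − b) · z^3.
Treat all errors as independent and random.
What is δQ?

Let u = d − b = 93.47. δu = √(δd² + δb²) = √(18.1 + 0.0320) = 4.25, so δu/u = 0.0455.
Q is then a monomial in u, z:
δQ/Q = √((δu/u)² + (3·δz/z)²) = √(0.00207 + 0.0655) = 0.260
Q = 4.005e+07, so δQ = 0.260 × 4.005e+07 = 1.04e+07.

1.04e+07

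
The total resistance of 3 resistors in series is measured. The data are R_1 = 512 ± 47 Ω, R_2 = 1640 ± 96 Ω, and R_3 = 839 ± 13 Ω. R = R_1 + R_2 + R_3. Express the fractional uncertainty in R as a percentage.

Each term contributes (cᵢ δxᵢ)² to (δR)²:
  (δR_1)² = 2210;  (δR_2)² = 9220;  (δR_3)² = 169
δR = √(11600) = 108 Ω
R = 2990 Ω, so δR/R = 108/2990 = 0.0360.

3.60%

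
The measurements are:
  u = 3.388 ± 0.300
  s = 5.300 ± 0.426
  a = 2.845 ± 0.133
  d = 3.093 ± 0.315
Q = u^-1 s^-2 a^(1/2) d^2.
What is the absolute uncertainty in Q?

Q is a product of powers, so relative uncertainties combine in quadrature:
  (-1·δu/u)² = (-1×0.0885)² = 0.00784;  (-2·δs/s)² = (-2×0.0804)² = 0.0258;  (½·δa/a)² = (0.5×0.0467)² = 0.000546;  (2·δd/d)² = (2×0.102)² = 0.0415
δQ/Q = √(0.0757) = 0.275
Q = 0.1696, so δQ = 0.275 × 0.1696 = 0.0467.

0.0467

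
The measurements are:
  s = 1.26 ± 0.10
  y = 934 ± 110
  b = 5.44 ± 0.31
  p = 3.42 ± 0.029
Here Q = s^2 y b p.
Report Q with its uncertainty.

Products/powers → add relative errors in quadrature, weighted by exponent:
  (2·δs/s)² = (2×0.0794)² = 0.0252;  (1·δy/y)² = (1×0.118)² = 0.0139;  (1·δb/b)² = (1×0.0570)² = 0.00325;  (1·δp/p)² = (1×0.00848)² = 7.19e-05
δQ/Q = √(0.0424) = 0.206
Q = 27600, so δQ = 0.206 × 27600 = 5680.

27600 ± 5680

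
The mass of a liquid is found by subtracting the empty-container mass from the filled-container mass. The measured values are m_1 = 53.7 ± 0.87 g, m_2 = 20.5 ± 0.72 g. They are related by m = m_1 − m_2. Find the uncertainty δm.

1.13 g

m is a linear combination, so absolute uncertainties add in quadrature:
  (δm_1)² = 0.757;  (δm_2)² = 0.518
δm = √(1.28) = 1.13 g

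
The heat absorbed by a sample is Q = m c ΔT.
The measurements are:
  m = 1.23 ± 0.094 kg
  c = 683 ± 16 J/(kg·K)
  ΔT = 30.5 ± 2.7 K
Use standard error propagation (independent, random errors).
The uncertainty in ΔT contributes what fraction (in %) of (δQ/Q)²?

(δQ/Q)² = (1·δm/m)² + (1·δc/c)² + (1·δΔT/ΔT)²
  m term: (1×0.0764)² = 0.00584
  c term: (1×0.0234)² = 0.000549
  ΔT term: (1×0.0885)² = 0.00784
Total = 0.0142. Share from ΔT = 0.00784/0.0142 = 0.551.

55.1%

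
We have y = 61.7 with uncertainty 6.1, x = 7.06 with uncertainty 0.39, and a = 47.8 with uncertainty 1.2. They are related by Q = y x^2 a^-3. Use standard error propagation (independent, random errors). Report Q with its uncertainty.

0.0282 ± 0.00468

Since Q is a product/quotient, work with relative uncertainties:
  (1·δy/y)² = (1×0.0989)² = 0.00977;  (2·δx/x)² = (2×0.0552)² = 0.0122;  (-3·δa/a)² = (-3×0.0251)² = 0.00567
δQ/Q = √(0.0277) = 0.166
Q = 0.0282, so δQ = 0.166 × 0.0282 = 0.00468.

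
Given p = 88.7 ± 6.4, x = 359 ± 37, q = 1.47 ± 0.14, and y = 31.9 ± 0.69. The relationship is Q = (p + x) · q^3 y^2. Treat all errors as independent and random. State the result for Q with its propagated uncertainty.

Let u = p + x = 448. δu = √(δp² + δx²) = √(41.0 + 1370) = 37.5, so δu/u = 0.0839.
Q is then a monomial in u, q, y:
δQ/Q = √((δu/u)² + (3·δq/q)² + (2·δy/y)²) = √(0.00703 + 0.0816 + 0.00187) = 0.301
Q = 1.45e+06, so δQ = 0.301 × 1.45e+06 = 4.35e+05.

(1.45 ± 0.435) × 10^6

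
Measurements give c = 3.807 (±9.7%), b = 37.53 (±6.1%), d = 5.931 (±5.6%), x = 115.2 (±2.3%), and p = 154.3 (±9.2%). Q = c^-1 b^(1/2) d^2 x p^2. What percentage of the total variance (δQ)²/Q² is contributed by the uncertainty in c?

(δQ/Q)² = (-1·δc/c)² + (½·δb/b)² + (2·δd/d)² + (1·δx/x)² + (2·δp/p)²
  c term: (-1×0.0970)² = 0.00941
  b term: (0.5×0.0610)² = 0.000930
  d term: (2×0.0560)² = 0.0125
  x term: (1×0.0230)² = 0.000529
  p term: (2×0.0920)² = 0.0339
Total = 0.0573. Share from c = 0.00941/0.0573 = 0.164.

16.4%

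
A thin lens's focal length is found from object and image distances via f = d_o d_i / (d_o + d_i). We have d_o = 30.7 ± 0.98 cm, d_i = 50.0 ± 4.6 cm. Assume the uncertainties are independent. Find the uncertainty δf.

0.765 cm

∂f/∂d_o = (d_i/(d_o+d_i))² = 0.384;  ∂f/∂d_i = (d_o/(d_o+d_i))² = 0.145
δf = √((∂f/∂d_o · δd_o)² + (∂f/∂d_i · δd_i)²) = √(0.142 + 0.443) = 0.765 cm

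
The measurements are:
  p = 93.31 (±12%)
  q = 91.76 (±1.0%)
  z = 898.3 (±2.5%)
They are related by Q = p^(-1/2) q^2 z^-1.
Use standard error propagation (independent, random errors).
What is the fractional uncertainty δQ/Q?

Since Q is a product/quotient, work with relative uncertainties:
  (−½·δp/p)² = (-0.5×0.120)² = 0.00360;  (2·δq/q)² = (2×0.0100)² = 0.000400;  (-1·δz/z)² = (-1×0.0250)² = 0.000625
δQ/Q = √(0.00462) = 0.0680

0.0680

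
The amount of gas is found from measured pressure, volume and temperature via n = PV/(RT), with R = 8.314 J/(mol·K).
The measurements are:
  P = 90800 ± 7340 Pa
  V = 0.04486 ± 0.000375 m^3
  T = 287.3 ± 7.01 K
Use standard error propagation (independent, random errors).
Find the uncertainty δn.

Relative error in a monomial: (δn/n)² = Σ (nᵢ · δxᵢ/xᵢ)².
  (1·δP/P)² = (1×0.0808)² = 0.00653;  (1·δV/V)² = (1×0.00836)² = 6.99e-05;  (-1·δT/T)² = (-1×0.0244)² = 0.000595
δn/n = √(0.00720) = 0.0849
n = 1.705 mol, so δn = 0.0849 × 1.705 = 0.145 mol.

0.145 mol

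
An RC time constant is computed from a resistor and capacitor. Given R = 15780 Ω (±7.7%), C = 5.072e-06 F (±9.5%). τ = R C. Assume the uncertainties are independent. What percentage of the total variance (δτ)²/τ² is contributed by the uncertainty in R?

39.6%

(δτ/τ)² = (1·δR/R)² + (1·δC/C)²
  R term: (1×0.0770)² = 0.00593
  C term: (1×0.0950)² = 0.00903
Total = 0.0150. Share from R = 0.00593/0.0150 = 0.396.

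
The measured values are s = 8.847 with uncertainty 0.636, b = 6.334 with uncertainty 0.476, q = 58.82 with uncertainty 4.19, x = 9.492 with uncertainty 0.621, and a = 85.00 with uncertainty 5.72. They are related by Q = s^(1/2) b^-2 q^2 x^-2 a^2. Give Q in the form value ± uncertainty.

20570 ± 5800

Q is a product of powers, so relative uncertainties combine in quadrature:
  (½·δs/s)² = (0.5×0.0719)² = 0.00129;  (-2·δb/b)² = (-2×0.0751)² = 0.0226;  (2·δq/q)² = (2×0.0712)² = 0.0203;  (-2·δx/x)² = (-2×0.0654)² = 0.0171;  (2·δa/a)² = (2×0.0673)² = 0.0181
δQ/Q = √(0.0794) = 0.282
Q = 20570, so δQ = 0.282 × 20570 = 5800.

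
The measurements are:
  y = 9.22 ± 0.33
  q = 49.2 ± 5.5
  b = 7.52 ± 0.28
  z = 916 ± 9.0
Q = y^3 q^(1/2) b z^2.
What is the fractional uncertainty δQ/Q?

Relative error in a monomial: (δQ/Q)² = Σ (nᵢ · δxᵢ/xᵢ)².
  (3·δy/y)² = (3×0.0358)² = 0.0115;  (½·δq/q)² = (0.5×0.112)² = 0.00312;  (1·δb/b)² = (1×0.0372)² = 0.00139;  (2·δz/z)² = (2×0.00983)² = 0.000386
δQ/Q = √(0.0164) = 0.128

0.128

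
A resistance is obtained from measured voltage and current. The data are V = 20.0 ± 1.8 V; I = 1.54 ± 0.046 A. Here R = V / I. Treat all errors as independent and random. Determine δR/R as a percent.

R is a product of powers, so relative uncertainties combine in quadrature:
  (1·δV/V)² = (1×0.0900)² = 0.00810;  (-1·δI/I)² = (-1×0.0299)² = 0.000892
δR/R = √(0.00899) = 0.0948

9.48%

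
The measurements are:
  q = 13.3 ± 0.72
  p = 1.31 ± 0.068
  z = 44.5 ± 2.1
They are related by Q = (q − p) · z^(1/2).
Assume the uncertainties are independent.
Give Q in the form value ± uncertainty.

Let u = q − p = 12.0. δu = √(δq² + δp²) = √(0.518 + 0.00462) = 0.723, so δu/u = 0.0603.
Q is then a monomial in u, z:
δQ/Q = √((δu/u)² + (½·δz/z)²) = √(0.00364 + 0.000557) = 0.0648
Q = 80.0, so δQ = 0.0648 × 80.0 = 5.18.

80.0 ± 5.18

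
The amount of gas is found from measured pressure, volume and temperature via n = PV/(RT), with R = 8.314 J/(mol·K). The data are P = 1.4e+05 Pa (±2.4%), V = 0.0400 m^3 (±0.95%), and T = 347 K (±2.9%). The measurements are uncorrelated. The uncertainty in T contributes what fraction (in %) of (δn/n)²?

(δn/n)² = (1·δP/P)² + (1·δV/V)² + (-1·δT/T)²
  P term: (1×0.0240)² = 0.000576
  V term: (1×0.00950)² = 9.02e-05
  T term: (-1×0.0290)² = 0.000841
Total = 0.00151. Share from T = 0.000841/0.00151 = 0.558.

55.8%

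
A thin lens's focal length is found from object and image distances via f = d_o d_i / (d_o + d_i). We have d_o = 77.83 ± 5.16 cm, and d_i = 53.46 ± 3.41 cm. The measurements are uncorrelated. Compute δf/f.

∂f/∂d_o = (d_i/(d_o+d_i))² = 0.166;  ∂f/∂d_i = (d_o/(d_o+d_i))² = 0.351
δf = √((∂f/∂d_o · δd_o)² + (∂f/∂d_i · δd_i)²) = √(0.732 + 1.44) = 1.47 cm
f = 31.69 cm, so δf/f = 1.47/31.69 = 0.0465.

0.0465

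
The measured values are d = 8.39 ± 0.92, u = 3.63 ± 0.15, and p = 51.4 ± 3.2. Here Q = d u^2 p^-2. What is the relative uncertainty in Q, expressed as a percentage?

Each factor contributes (exponent × relative error)² to (δQ/Q)²:
  (1·δd/d)² = (1×0.110)² = 0.0120;  (2·δu/u)² = (2×0.0413)² = 0.00683;  (-2·δp/p)² = (-2×0.0623)² = 0.0155
δQ/Q = √(0.0344) = 0.185

18.5%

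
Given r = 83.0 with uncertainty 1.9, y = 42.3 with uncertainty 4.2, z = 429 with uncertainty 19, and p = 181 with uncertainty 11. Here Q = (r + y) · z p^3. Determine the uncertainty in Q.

6.09e+10

Let u = r + y = 125. δu = √(δr² + δy²) = √(3.61 + 17.6) = 4.61, so δu/u = 0.0368.
Q is then a monomial in u, z, p:
δQ/Q = √((δu/u)² + (1·δz/z)² + (3·δp/p)²) = √(0.00135 + 0.00196 + 0.0332) = 0.191
Q = 3.19e+11, so δQ = 0.191 × 3.19e+11 = 6.09e+10.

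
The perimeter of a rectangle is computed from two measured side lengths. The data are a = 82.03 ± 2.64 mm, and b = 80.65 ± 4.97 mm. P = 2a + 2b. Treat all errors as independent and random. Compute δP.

11.3 mm

For a sum/difference, combine absolute errors in quadrature:
  (2·δa)² = 27.9;  (2·δb)² = 98.8
δP = √(127) = 11.3 mm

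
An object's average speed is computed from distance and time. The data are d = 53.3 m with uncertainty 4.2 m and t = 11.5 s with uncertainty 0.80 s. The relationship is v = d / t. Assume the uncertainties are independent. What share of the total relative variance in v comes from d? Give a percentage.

(δv/v)² = (1·δd/d)² + (-1·δt/t)²
  d term: (1×0.0788)² = 0.00621
  t term: (-1×0.0696)² = 0.00484
Total = 0.0110. Share from d = 0.00621/0.0110 = 0.562.

56.2%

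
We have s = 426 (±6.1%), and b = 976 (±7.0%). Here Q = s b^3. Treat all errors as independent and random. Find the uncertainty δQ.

8.66e+10

Relative error in a monomial: (δQ/Q)² = Σ (nᵢ · δxᵢ/xᵢ)².
  (1·δs/s)² = (1×0.0610)² = 0.00372;  (3·δb/b)² = (3×0.0700)² = 0.0441
δQ/Q = √(0.0478) = 0.219
Q = 3.96e+11, so δQ = 0.219 × 3.96e+11 = 8.66e+10.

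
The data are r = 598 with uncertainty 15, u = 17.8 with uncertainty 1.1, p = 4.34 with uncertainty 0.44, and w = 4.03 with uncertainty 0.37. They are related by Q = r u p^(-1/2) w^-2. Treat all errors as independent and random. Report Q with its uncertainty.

Each factor contributes (exponent × relative error)² to (δQ/Q)²:
  (1·δr/r)² = (1×0.0251)² = 0.000629;  (1·δu/u)² = (1×0.0618)² = 0.00382;  (−½·δp/p)² = (-0.5×0.101)² = 0.00257;  (-2·δw/w)² = (-2×0.0918)² = 0.0337
δQ/Q = √(0.0407) = 0.202
Q = 315, so δQ = 0.202 × 315 = 63.5.

315 ± 63.5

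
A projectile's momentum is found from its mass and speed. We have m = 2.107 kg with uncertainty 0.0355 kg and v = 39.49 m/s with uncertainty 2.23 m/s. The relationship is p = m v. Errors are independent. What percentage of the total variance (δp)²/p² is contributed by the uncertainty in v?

91.8%

(δp/p)² = (1·δm/m)² + (1·δv/v)²
  m term: (1×0.0168)² = 0.000284
  v term: (1×0.0565)² = 0.00319
Total = 0.00347. Share from v = 0.00319/0.00347 = 0.918.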